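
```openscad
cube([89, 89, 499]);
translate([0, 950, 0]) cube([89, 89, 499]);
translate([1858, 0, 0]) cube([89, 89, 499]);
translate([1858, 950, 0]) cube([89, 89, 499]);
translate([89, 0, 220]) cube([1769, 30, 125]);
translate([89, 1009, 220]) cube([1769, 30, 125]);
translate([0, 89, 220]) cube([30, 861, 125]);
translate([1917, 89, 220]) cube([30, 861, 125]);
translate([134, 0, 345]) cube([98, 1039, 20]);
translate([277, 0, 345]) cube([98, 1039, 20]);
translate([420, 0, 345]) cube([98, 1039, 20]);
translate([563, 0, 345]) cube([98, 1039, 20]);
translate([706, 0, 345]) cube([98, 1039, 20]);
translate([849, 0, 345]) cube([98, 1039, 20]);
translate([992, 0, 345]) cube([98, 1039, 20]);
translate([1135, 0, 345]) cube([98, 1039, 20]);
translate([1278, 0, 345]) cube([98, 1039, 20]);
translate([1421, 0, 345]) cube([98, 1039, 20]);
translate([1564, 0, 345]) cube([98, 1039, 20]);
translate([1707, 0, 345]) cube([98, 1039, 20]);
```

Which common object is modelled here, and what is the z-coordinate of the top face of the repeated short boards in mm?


A bed frame. The slat-top height is 365 mm.

Four posts, four rails, and a row of slats — a bed frame. Slats sit on the rails at z = 220 + 125 = 345; with slat thickness 20, the top is 365 mm.


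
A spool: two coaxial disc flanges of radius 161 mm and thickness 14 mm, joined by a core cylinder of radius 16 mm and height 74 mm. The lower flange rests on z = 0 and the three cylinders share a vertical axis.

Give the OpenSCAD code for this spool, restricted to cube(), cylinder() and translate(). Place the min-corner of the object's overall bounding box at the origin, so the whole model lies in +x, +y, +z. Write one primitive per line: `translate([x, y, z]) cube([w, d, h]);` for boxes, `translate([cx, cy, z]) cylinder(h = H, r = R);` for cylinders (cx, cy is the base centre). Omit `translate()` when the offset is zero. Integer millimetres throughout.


translate([161, 161, 0]) cylinder(h = 14, r = 161);
translate([161, 161, 14]) cylinder(h = 74, r = 16);
translate([161, 161, 88]) cylinder(h = 14, r = 161);


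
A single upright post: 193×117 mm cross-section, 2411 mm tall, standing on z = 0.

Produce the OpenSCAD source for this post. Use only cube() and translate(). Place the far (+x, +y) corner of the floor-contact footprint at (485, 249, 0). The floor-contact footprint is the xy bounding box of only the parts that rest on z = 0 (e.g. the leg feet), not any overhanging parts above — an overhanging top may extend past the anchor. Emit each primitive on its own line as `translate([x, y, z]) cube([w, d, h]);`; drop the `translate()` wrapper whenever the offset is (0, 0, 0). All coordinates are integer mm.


translate([292, 132, 0]) cube([193, 117, 2411]);


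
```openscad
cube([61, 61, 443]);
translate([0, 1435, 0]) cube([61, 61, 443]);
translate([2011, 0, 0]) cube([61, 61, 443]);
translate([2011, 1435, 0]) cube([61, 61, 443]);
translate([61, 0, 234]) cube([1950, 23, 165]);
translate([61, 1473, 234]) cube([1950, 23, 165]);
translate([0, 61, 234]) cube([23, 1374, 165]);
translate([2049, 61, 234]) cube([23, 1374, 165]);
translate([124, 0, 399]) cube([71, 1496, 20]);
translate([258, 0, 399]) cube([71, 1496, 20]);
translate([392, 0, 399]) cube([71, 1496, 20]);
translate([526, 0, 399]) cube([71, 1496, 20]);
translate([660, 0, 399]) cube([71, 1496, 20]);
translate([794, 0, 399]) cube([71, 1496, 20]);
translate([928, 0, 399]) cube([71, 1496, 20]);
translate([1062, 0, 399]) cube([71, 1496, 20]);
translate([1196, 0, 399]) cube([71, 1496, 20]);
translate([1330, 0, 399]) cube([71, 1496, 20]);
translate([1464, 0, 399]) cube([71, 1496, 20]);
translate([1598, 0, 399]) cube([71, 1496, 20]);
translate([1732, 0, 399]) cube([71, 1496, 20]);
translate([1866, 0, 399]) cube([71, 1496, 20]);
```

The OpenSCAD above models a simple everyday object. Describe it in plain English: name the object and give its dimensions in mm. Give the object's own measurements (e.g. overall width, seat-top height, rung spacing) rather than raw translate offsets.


A bed frame 2072 mm long (x) by 1496 mm wide (y). Four 61×61 mm corner posts, 443 mm tall, at the corners of the footprint. Four rails of 23 mm thickness and 165 mm height run between adjacent posts with their undersides at z = 234 mm, their outer faces flush with the outside of the frame (the two x-running rails run between the posts' inner faces; the two y-running rails run between the posts' inner faces). 14 slats, each 71 mm wide (x) and 20 mm thick, lie across the top of the two x-running rails, running the full 1496 mm width of the frame in y; along x they sit between the end posts with a 63 mm gap after the −x posts and between neighbouring slats, leaving 74 mm before the +x posts.


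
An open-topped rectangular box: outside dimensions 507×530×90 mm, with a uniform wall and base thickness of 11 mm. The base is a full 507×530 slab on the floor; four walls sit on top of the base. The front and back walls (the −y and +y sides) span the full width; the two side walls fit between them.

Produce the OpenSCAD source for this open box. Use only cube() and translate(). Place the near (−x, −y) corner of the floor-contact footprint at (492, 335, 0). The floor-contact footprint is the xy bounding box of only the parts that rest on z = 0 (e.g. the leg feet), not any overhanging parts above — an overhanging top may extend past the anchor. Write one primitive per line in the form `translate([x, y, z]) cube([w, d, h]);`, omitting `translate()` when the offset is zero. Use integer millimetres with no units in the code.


translate([492, 335, 0]) cube([507, 530, 11]);
translate([492, 335, 11]) cube([507, 11, 79]);
translate([492, 854, 11]) cube([507, 11, 79]);
translate([492, 346, 11]) cube([11, 508, 79]);
translate([988, 346, 11]) cube([11, 508, 79]);


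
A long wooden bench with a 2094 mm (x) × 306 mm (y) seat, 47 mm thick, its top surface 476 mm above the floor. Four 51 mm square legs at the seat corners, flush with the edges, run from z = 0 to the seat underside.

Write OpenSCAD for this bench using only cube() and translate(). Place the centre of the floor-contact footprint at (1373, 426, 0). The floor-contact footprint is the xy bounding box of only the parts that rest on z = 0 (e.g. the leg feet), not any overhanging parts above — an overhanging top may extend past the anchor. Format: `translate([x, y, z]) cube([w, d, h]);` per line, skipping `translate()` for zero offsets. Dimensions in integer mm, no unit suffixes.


translate([326, 273, 429]) cube([2094, 306, 47]);
translate([326, 273, 0]) cube([51, 51, 429]);
translate([326, 528, 0]) cube([51, 51, 429]);
translate([2369, 273, 0]) cube([51, 51, 429]);
translate([2369, 528, 0]) cube([51, 51, 429]);


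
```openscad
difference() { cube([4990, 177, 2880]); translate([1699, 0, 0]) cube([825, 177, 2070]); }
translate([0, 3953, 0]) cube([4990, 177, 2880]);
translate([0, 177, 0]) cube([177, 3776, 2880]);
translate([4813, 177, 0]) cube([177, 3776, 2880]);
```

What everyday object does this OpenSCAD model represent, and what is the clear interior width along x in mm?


A single room. The interior width is 4636 mm.

Four walls enclosing a rectangle with a door in the front wall — a room. Outside width 4990 minus two 177 mm walls gives 4636 mm.


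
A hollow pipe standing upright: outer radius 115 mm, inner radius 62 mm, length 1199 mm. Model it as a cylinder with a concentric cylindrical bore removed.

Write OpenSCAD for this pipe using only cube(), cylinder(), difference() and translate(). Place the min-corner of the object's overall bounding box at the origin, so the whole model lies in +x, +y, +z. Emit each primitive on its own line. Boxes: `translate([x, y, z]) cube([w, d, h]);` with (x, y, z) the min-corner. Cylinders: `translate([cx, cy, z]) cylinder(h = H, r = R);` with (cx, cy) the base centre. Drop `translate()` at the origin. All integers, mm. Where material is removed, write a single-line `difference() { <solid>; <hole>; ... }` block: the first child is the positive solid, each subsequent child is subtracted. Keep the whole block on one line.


difference() { translate([115, 115, 0]) cylinder(h = 1199, r = 115); translate([115, 115, 0]) cylinder(h = 1199, r = 62); }


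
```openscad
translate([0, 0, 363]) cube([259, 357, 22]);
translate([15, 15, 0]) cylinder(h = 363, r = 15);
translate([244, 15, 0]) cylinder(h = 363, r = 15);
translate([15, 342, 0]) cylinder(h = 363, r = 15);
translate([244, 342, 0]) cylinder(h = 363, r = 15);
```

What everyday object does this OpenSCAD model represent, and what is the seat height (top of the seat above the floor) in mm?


A stool. The seat height is 385 mm.

A 259×357×22 slab at z = 363 on four corner cylinders — a stool. The seat top is 363 + 22 = 385 mm.


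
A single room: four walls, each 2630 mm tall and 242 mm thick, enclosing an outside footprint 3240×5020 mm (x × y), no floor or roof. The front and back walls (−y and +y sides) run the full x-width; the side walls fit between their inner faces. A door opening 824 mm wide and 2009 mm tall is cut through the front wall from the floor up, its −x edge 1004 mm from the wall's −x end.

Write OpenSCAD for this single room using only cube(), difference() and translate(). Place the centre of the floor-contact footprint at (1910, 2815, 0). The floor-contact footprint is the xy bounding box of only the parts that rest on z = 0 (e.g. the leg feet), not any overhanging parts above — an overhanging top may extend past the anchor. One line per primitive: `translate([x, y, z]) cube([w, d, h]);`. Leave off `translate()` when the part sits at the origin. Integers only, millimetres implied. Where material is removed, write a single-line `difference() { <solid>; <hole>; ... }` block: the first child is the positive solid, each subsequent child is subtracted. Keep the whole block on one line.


difference() { translate([290, 305, 0]) cube([3240, 242, 2630]); translate([1294, 305, 0]) cube([824, 242, 2009]); }
translate([290, 5083, 0]) cube([3240, 242, 2630]);
translate([290, 547, 0]) cube([242, 4536, 2630]);
translate([3288, 547, 0]) cube([242, 4536, 2630]);


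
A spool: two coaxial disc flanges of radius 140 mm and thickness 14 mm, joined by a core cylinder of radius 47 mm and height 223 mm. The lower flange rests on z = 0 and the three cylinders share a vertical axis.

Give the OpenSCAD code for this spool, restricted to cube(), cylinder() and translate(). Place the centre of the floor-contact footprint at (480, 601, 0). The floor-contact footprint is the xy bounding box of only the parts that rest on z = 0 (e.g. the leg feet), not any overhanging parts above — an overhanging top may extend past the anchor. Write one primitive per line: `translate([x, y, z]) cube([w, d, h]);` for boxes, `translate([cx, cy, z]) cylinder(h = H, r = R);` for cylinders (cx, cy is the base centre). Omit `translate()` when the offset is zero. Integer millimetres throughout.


translate([480, 601, 0]) cylinder(h = 14, r = 140);
translate([480, 601, 14]) cylinder(h = 223, r = 47);
translate([480, 601, 237]) cylinder(h = 14, r = 140);


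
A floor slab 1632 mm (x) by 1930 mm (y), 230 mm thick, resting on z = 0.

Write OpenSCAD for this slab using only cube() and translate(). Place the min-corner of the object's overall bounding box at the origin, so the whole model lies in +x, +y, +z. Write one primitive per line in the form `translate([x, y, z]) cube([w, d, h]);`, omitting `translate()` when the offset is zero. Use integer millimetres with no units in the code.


cube([1632, 1930, 230]);


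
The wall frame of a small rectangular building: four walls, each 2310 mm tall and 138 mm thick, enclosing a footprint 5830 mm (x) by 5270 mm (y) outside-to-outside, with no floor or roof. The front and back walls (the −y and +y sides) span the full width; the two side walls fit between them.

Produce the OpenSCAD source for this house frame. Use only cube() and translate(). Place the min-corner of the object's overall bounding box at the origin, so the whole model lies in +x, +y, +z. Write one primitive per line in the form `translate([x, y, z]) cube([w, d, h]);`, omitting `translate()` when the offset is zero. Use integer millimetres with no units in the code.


cube([5830, 138, 2310]);
translate([0, 5132, 0]) cube([5830, 138, 2310]);
translate([0, 138, 0]) cube([138, 4994, 2310]);
translate([5692, 138, 0]) cube([138, 4994, 2310]);


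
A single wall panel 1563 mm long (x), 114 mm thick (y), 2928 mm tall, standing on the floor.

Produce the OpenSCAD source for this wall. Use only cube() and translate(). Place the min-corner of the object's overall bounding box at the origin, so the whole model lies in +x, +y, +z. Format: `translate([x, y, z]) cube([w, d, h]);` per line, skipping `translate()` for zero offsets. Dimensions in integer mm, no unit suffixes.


cube([1563, 114, 2928]);


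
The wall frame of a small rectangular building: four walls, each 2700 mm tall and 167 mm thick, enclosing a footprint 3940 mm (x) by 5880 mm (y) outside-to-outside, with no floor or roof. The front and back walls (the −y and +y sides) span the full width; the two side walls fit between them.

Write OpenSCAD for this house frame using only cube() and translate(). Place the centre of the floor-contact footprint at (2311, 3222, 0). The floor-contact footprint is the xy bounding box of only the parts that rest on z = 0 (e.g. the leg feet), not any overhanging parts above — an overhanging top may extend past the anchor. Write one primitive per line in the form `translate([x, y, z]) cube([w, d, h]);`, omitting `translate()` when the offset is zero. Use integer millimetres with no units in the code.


translate([341, 282, 0]) cube([3940, 167, 2700]);
translate([341, 5995, 0]) cube([3940, 167, 2700]);
translate([341, 449, 0]) cube([167, 5546, 2700]);
translate([4114, 449, 0]) cube([167, 5546, 2700]);


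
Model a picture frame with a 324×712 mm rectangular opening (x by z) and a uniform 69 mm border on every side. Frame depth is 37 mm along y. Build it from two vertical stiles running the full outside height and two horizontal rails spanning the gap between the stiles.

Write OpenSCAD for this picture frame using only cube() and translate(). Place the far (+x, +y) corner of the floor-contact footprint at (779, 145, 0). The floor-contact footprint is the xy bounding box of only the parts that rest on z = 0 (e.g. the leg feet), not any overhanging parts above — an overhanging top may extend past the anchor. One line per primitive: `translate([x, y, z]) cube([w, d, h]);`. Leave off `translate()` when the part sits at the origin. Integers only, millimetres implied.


translate([317, 108, 0]) cube([69, 37, 850]);
translate([710, 108, 0]) cube([69, 37, 850]);
translate([386, 108, 0]) cube([324, 37, 69]);
translate([386, 108, 781]) cube([324, 37, 69]);


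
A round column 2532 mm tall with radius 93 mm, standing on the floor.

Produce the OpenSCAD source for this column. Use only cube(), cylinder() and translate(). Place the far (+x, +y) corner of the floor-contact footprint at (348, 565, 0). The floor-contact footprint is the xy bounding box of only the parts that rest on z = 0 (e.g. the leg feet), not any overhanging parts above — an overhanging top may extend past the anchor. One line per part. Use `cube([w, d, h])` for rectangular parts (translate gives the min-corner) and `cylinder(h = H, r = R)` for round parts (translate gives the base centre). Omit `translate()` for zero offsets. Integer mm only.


translate([255, 472, 0]) cylinder(h = 2532, r = 93);


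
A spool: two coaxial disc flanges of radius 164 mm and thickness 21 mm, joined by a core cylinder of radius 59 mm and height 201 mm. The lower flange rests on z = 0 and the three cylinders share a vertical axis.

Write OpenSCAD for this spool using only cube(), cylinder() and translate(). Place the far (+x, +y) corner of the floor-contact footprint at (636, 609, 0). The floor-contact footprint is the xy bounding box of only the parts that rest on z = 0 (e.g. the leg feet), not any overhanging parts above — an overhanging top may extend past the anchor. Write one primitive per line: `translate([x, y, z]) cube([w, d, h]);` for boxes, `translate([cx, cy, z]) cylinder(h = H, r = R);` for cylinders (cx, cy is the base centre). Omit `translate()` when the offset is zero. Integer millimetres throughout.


translate([472, 445, 0]) cylinder(h = 21, r = 164);
translate([472, 445, 21]) cylinder(h = 201, r = 59);
translate([472, 445, 222]) cylinder(h = 21, r = 164);


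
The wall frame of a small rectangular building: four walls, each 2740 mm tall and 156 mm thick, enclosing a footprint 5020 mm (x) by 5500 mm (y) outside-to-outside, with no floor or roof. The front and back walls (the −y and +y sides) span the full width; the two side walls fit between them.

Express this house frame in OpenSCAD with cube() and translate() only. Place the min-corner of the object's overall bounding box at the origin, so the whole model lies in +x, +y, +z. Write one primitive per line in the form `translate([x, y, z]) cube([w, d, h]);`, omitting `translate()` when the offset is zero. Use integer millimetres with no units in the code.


cube([5020, 156, 2740]);
translate([0, 5344, 0]) cube([5020, 156, 2740]);
translate([0, 156, 0]) cube([156, 5188, 2740]);
translate([4864, 156, 0]) cube([156, 5188, 2740]);


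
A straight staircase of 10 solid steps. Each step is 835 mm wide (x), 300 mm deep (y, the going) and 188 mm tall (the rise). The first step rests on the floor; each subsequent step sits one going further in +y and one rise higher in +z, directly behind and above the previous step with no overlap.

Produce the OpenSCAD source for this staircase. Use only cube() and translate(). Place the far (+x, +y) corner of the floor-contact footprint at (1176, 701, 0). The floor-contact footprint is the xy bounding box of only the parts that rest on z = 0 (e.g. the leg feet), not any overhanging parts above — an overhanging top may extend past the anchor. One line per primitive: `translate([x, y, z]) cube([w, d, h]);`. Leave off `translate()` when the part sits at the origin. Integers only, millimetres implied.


translate([341, 401, 0]) cube([835, 300, 188]);
translate([341, 701, 188]) cube([835, 300, 188]);
translate([341, 1001, 376]) cube([835, 300, 188]);
translate([341, 1301, 564]) cube([835, 300, 188]);
translate([341, 1601, 752]) cube([835, 300, 188]);
translate([341, 1901, 940]) cube([835, 300, 188]);
translate([341, 2201, 1128]) cube([835, 300, 188]);
translate([341, 2501, 1316]) cube([835, 300, 188]);
translate([341, 2801, 1504]) cube([835, 300, 188]);
translate([341, 3101, 1692]) cube([835, 300, 188]);


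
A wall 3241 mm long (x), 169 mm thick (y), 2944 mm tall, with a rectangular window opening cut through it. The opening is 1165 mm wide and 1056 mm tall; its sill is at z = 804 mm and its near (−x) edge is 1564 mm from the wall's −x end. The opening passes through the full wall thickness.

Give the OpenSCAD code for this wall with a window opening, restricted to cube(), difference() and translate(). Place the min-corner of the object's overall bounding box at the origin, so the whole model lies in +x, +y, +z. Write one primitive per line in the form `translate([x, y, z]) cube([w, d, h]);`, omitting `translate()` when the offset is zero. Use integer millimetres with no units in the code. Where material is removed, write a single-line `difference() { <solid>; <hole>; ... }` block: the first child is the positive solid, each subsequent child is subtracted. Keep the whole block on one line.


difference() { cube([3241, 169, 2944]); translate([1564, 0, 804]) cube([1165, 169, 1056]); }


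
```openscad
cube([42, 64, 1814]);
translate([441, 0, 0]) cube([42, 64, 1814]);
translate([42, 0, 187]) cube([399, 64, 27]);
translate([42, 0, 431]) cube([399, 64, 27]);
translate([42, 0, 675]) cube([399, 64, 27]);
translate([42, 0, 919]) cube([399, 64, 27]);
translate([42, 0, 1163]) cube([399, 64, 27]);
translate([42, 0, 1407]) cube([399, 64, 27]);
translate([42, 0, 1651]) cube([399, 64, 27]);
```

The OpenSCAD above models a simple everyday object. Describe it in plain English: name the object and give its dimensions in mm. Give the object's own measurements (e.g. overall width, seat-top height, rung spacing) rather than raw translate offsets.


A straight ladder. Two 42×64 mm vertical rails, 1814 mm tall, stand 483 mm apart (outside-to-outside) with their front faces coplanar on the −y side. 7 rungs, each 64 mm deep and 27 mm tall, span between the inner faces of the rails, front faces flush with the rails. The lowest rung's underside is at z = 187 mm and rungs are spaced 244 mm apart (underside to underside).


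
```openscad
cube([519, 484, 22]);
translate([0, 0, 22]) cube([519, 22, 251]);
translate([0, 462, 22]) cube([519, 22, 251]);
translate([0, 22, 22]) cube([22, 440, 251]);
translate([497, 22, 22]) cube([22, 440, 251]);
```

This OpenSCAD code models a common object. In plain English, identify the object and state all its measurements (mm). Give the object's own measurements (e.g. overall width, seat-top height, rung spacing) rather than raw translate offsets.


An open-topped rectangular box: outside dimensions 519×484×273 mm, with a uniform wall and base thickness of 22 mm. The base is a full 519×484 slab on the floor; four walls sit on top of the base. The front and back walls (the −y and +y sides) span the full width; the two side walls fit between them.


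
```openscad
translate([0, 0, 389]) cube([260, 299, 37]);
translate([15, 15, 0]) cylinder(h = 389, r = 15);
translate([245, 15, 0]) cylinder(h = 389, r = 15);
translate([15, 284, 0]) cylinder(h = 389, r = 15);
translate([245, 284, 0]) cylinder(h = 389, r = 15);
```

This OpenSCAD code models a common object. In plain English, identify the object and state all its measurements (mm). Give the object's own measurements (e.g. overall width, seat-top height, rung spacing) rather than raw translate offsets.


A simple wooden stool: a rectangular seat 260 mm (x) by 299 mm (y), 37 mm thick, top face at z = 426 mm, on four round legs, each 30 mm in diameter. The legs rest on z = 0, each leg's axis is inset half a diameter from the nearest pair of seat edges (so the leg's bounding box is flush with the corner).


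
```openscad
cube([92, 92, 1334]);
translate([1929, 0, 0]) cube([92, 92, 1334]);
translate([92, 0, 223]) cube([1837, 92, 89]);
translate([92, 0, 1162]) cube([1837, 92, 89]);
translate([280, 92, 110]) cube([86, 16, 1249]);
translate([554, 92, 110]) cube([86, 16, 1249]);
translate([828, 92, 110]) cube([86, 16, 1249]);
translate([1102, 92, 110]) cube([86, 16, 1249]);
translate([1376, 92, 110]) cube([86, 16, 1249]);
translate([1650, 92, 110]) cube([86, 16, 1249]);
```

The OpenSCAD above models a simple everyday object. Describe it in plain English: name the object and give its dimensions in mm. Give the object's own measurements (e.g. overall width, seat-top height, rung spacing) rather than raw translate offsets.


A fence section. Two 92×92 mm posts, 1334 mm tall, stand on the floor with a clear span of 1837 mm between their inner faces. Two horizontal rails of 92×89 mm section span the gap between the posts with their undersides at z = 223 mm and z = 1162 mm, flush with the posts' −y face. 6 pickets, each 86 mm wide, 16 mm thick and 1249 mm tall, are fixed to the +y face of the rails with their bottoms at z = 110 mm, spaced across the span with a 188 mm gap after the −x post and between neighbouring pickets, with 193 mm left before the +x post.


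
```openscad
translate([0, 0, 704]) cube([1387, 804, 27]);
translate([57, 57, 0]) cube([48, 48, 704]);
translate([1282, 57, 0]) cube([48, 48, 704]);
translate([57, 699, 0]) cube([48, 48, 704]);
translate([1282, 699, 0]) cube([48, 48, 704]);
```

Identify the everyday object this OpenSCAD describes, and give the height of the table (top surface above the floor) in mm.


A table. The table height is 731 mm.

A 1387×804×27 slab sits at z = 704 on four 48 mm square posts — a table. The top surface is at 704 + 27 = 731 mm.


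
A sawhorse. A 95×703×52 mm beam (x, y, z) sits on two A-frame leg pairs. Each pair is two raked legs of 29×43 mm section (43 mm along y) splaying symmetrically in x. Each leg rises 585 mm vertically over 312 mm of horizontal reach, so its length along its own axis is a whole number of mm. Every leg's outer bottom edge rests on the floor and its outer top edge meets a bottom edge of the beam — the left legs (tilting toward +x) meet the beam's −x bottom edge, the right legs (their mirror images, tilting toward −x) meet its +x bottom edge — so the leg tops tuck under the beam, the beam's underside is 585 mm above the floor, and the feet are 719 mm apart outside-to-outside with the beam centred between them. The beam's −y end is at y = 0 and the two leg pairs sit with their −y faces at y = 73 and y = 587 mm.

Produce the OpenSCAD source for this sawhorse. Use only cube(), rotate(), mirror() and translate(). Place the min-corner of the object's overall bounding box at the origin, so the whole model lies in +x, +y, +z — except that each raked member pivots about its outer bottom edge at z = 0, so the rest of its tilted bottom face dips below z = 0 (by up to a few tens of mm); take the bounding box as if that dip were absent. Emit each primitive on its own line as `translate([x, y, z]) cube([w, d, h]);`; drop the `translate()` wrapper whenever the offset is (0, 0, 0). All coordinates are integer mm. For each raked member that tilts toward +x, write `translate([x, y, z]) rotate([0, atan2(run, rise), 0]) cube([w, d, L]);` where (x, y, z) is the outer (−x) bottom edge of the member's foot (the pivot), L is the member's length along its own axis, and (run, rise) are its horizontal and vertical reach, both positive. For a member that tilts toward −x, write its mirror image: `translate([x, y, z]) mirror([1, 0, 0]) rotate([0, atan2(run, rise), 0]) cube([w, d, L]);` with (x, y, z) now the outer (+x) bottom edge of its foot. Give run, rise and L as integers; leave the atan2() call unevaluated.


// leg length = √(312² + 585²) = 663
// right-leg outer foot x = 2·312 + 95 = 719
// beam min-corner = (312, 0, 585)
translate([312, 0, 585]) cube([95, 703, 52]);
translate([0, 73, 0]) rotate([0, atan2(312, 585), 0]) cube([29, 43, 663]);
translate([719, 73, 0]) mirror([1, 0, 0]) rotate([0, atan2(312, 585), 0]) cube([29, 43, 663]);
translate([0, 587, 0]) rotate([0, atan2(312, 585), 0]) cube([29, 43, 663]);
translate([719, 587, 0]) mirror([1, 0, 0]) rotate([0, atan2(312, 585), 0]) cube([29, 43, 663]);


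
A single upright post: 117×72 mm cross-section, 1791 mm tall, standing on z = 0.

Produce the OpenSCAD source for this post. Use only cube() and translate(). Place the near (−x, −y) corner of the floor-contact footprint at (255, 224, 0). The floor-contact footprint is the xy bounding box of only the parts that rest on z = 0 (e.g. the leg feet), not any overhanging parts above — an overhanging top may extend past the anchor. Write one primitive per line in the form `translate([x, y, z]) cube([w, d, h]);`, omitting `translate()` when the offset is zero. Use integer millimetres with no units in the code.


translate([255, 224, 0]) cube([117, 72, 1791]);


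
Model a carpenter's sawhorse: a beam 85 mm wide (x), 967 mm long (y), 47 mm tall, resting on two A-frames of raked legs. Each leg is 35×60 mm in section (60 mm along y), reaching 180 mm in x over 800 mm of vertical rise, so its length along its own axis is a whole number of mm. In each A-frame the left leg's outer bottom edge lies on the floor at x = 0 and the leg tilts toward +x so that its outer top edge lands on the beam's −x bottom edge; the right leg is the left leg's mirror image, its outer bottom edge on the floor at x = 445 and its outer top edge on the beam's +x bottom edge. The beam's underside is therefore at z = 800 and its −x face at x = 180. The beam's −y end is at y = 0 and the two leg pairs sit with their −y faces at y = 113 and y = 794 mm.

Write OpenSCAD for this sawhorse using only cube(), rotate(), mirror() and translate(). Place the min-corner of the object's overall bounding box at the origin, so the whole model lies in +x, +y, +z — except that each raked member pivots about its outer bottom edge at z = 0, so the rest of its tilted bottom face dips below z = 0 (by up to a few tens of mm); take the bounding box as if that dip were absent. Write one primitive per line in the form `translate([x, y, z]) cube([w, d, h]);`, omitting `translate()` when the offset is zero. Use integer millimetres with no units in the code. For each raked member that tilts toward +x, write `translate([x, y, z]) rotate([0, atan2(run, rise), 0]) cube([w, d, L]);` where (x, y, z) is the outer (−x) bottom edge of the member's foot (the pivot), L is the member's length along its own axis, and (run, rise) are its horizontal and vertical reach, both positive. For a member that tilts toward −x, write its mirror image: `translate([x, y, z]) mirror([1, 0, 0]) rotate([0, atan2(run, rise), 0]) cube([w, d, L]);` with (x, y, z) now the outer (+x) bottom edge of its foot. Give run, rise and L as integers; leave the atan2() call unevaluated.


// leg length = √(180² + 800²) = 820
// right-leg outer foot x = 2·180 + 85 = 445
// beam min-corner = (180, 0, 800)
translate([180, 0, 800]) cube([85, 967, 47]);
translate([0, 113, 0]) rotate([0, atan2(180, 800), 0]) cube([35, 60, 820]);
translate([445, 113, 0]) mirror([1, 0, 0]) rotate([0, atan2(180, 800), 0]) cube([35, 60, 820]);
translate([0, 794, 0]) rotate([0, atan2(180, 800), 0]) cube([35, 60, 820]);
translate([445, 794, 0]) mirror([1, 0, 0]) rotate([0, atan2(180, 800), 0]) cube([35, 60, 820]);


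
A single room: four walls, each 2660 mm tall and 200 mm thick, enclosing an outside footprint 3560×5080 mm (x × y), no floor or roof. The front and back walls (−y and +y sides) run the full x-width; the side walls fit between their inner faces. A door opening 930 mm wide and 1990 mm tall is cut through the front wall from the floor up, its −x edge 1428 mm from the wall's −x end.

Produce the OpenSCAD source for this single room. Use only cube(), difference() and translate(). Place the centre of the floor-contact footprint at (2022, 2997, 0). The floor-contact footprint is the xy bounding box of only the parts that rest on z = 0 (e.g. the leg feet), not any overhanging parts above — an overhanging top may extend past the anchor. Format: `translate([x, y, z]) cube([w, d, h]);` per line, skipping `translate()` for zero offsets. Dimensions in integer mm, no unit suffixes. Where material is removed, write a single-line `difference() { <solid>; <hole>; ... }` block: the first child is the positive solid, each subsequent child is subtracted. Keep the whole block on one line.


difference() { translate([242, 457, 0]) cube([3560, 200, 2660]); translate([1670, 457, 0]) cube([930, 200, 1990]); }
translate([242, 5337, 0]) cube([3560, 200, 2660]);
translate([242, 657, 0]) cube([200, 4680, 2660]);
translate([3602, 657, 0]) cube([200, 4680, 2660]);


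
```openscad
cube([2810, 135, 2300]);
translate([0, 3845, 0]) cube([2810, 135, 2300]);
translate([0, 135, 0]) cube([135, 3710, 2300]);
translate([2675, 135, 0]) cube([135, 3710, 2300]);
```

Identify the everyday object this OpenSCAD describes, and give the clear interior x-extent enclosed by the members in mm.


A house (or room) frame. The interior width is 2540 mm.

Four 2300 mm walls enclosing a rectangle with no floor or roof — a room or house frame. Outside width is 2810 mm and wall thickness is 135 mm, so the interior width is 2810 − 2 × 135 = 2540 mm.


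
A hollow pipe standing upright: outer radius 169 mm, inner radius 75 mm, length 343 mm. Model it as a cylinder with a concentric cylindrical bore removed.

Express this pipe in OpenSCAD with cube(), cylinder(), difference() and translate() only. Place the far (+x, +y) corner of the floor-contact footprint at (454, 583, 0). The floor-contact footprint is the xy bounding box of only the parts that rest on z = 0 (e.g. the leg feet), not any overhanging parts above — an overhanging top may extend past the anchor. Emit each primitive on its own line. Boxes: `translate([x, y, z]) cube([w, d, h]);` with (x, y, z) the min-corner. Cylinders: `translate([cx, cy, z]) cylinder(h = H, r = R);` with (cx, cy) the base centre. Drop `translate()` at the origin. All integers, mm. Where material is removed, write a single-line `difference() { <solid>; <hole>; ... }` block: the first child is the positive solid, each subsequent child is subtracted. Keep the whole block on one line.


difference() { translate([285, 414, 0]) cylinder(h = 343, r = 169); translate([285, 414, 0]) cylinder(h = 343, r = 75); }


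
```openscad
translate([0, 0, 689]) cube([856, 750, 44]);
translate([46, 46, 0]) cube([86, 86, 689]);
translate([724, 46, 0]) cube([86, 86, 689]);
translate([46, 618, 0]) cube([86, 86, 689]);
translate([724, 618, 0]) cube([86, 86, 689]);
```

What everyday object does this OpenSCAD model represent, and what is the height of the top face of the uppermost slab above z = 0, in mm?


A table. The table height is 733 mm.

A 856×750×44 slab sits at z = 689 on four 86 mm square posts — a table. The top surface is at 689 + 44 = 733 mm.


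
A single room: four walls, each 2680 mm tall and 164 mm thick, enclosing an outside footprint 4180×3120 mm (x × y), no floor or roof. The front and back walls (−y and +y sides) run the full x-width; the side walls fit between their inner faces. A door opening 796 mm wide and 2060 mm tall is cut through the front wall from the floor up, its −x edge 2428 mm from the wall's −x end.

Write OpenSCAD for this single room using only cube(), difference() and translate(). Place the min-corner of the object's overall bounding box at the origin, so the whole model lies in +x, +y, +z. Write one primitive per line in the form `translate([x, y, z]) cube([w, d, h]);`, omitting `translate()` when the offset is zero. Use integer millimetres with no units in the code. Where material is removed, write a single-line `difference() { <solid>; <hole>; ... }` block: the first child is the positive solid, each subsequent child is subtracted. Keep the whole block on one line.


difference() { cube([4180, 164, 2680]); translate([2428, 0, 0]) cube([796, 164, 2060]); }
translate([0, 2956, 0]) cube([4180, 164, 2680]);
translate([0, 164, 0]) cube([164, 2792, 2680]);
translate([4016, 164, 0]) cube([164, 2792, 2680]);


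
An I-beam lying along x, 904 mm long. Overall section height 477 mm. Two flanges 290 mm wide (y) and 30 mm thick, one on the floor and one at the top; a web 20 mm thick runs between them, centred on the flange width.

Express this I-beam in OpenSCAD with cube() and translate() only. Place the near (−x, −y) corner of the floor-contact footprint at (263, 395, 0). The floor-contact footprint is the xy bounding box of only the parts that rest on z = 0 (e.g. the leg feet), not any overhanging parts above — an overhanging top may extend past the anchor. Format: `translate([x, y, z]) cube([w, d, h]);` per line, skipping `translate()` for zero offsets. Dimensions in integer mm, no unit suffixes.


translate([263, 395, 0]) cube([904, 290, 30]);
translate([263, 530, 30]) cube([904, 20, 417]);
translate([263, 395, 447]) cube([904, 290, 30]);


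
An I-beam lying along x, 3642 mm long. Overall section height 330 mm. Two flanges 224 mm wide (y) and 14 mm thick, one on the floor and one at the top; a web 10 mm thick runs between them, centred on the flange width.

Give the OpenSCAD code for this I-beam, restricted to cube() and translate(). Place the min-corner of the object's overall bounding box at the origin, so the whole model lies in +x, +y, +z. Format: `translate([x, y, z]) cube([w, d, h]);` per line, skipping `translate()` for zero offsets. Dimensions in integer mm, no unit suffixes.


cube([3642, 224, 14]);
translate([0, 107, 14]) cube([3642, 10, 302]);
translate([0, 0, 316]) cube([3642, 224, 14]);


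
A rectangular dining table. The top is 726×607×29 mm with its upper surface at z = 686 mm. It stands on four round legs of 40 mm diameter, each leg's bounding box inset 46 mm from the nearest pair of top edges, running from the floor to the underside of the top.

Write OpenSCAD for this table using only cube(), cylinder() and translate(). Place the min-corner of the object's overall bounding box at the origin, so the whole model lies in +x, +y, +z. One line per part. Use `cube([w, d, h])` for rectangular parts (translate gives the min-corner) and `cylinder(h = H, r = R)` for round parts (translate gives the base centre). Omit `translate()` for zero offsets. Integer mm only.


translate([0, 0, 657]) cube([726, 607, 29]);
translate([66, 66, 0]) cylinder(h = 657, r = 20);
translate([660, 66, 0]) cylinder(h = 657, r = 20);
translate([66, 541, 0]) cylinder(h = 657, r = 20);
translate([660, 541, 0]) cylinder(h = 657, r = 20);


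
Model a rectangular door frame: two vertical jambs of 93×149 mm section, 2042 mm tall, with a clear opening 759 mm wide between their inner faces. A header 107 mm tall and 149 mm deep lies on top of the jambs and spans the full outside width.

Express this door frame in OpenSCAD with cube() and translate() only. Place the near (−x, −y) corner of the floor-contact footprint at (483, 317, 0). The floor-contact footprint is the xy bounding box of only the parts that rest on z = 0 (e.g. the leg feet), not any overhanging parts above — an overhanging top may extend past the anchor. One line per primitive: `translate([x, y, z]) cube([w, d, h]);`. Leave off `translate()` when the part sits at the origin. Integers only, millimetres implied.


translate([483, 317, 0]) cube([93, 149, 2042]);
translate([1335, 317, 0]) cube([93, 149, 2042]);
translate([483, 317, 2042]) cube([945, 149, 107]);


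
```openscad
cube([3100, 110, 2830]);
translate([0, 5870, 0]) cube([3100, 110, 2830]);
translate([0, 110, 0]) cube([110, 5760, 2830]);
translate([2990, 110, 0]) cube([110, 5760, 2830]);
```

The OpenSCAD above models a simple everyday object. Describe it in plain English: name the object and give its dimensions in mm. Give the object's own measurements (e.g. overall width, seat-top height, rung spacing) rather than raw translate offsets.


The wall frame of a small rectangular building: four walls, each 2830 mm tall and 110 mm thick, enclosing a footprint 3100 mm (x) by 5980 mm (y) outside-to-outside, with no floor or roof. The front and back walls (the −y and +y sides) span the full width; the two side walls fit between them.


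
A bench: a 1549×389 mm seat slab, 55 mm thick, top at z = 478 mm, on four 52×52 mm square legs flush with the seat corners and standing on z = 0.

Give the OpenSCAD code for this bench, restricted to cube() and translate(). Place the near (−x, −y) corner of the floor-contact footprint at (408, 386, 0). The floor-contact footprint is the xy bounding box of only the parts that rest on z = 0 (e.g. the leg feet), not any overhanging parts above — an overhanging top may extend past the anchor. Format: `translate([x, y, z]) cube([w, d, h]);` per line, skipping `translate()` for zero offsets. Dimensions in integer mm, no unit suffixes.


translate([408, 386, 423]) cube([1549, 389, 55]);
translate([408, 386, 0]) cube([52, 52, 423]);
translate([408, 723, 0]) cube([52, 52, 423]);
translate([1905, 386, 0]) cube([52, 52, 423]);
translate([1905, 723, 0]) cube([52, 52, 423]);


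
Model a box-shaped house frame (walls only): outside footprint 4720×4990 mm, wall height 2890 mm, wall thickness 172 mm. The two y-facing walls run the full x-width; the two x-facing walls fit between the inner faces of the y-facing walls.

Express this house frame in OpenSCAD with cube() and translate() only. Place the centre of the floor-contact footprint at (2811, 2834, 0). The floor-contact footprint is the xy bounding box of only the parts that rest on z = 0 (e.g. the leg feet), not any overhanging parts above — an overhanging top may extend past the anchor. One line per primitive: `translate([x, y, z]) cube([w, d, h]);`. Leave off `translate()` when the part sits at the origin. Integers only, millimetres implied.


translate([451, 339, 0]) cube([4720, 172, 2890]);
translate([451, 5157, 0]) cube([4720, 172, 2890]);
translate([451, 511, 0]) cube([172, 4646, 2890]);
translate([4999, 511, 0]) cube([172, 4646, 2890]);
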